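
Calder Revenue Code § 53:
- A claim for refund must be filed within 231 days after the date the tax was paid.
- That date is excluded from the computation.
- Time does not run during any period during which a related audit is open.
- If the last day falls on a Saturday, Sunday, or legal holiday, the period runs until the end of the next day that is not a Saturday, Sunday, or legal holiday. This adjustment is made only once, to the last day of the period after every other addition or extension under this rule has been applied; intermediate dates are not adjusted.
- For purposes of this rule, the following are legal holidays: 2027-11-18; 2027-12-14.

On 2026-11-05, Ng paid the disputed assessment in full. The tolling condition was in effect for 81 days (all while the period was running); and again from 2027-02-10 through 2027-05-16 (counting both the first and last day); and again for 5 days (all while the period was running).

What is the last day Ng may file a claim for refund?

December 23, 2027

231 days after 2026-11-05 is June 24, 2027.
Tolling adds 81 days: June 24, 2027 + 81 days = September 13, 2027.
From February 10, 2027 through May 16, 2027 inclusive is 96 days; tolling adds 96 days: September 13, 2027 + 96 days = December 18, 2027.
Tolling adds 5 days: December 18, 2027 + 5 days = December 23, 2027.
December 23, 2027 is a Thursday and not a legal holiday, so no extension applies.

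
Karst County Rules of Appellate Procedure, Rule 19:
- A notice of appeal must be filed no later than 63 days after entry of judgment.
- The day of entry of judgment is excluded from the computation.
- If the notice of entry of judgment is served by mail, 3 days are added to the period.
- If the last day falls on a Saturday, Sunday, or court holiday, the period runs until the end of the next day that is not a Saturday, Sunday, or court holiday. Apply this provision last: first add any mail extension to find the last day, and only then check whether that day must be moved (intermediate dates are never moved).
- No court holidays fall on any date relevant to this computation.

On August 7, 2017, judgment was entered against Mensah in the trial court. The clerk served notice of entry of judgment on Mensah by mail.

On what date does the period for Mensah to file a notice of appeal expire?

October 12, 2017

63 days after August 7, 2017 is October 9, 2017.
Service was by mail, adding 3 days: October 9, 2017 + 3 days = October 12, 2017.
October 12, 2017 is a Thursday and not a court holiday, so no extension applies.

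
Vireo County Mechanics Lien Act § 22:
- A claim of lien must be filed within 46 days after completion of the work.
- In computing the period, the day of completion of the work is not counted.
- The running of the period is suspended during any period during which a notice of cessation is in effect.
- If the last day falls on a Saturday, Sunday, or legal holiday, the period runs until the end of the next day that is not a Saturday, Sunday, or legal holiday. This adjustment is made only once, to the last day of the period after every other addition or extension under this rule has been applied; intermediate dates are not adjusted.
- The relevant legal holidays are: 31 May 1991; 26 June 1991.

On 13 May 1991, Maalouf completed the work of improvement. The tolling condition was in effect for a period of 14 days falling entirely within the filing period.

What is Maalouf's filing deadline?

July 12, 1991

46 days after 13 May 1991 is June 28, 1991.
Tolling adds 14 days: June 28, 1991 + 14 days = July 12, 1991.
July 12, 1991 is a Friday and not a legal holiday, so no extension applies.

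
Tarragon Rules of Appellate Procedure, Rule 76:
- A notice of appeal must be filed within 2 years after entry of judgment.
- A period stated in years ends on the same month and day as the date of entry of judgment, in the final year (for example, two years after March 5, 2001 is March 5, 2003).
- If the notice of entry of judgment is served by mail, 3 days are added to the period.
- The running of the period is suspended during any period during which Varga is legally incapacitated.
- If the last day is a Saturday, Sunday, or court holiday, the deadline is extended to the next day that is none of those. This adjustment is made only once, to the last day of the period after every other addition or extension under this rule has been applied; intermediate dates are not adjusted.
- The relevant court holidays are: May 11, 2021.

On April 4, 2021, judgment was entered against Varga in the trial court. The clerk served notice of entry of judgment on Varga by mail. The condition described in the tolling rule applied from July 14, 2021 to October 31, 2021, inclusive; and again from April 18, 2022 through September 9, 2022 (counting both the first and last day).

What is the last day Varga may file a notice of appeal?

December 18, 2023

2 years after April 4, 2021 is April 4, 2023.
Service was by mail, adding 3 days: April 4, 2023 + 3 days = April 7, 2023.
From July 14, 2021 through October 31, 2021 inclusive is 110 days; tolling adds 110 days: April 7, 2023 + 110 days = July 26, 2023.
From April 18, 2022 through September 9, 2022 inclusive is 145 days; tolling adds 145 days: July 26, 2023 + 145 days = December 18, 2023.
December 18, 2023 is a Monday and not a court holiday, so no extension applies.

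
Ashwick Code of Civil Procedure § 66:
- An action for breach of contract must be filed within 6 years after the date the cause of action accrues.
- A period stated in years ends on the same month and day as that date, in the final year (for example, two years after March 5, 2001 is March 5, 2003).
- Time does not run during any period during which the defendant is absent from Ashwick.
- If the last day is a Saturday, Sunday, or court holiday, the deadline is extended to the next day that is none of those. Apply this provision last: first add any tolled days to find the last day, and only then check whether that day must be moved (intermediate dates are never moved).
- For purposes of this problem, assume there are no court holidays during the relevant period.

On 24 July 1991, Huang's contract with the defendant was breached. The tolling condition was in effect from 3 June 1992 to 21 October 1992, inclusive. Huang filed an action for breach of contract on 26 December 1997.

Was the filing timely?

6 years after 24 July 1991 is July 24, 1997.
From June 3, 1992 through October 21, 1992 inclusive is 141 days; tolling adds 141 days: July 24, 1997 + 141 days = December 12, 1997.
December 12, 1997 is a Friday and not a court holiday, so no extension applies.
The deadline is December 12, 1997; the filing on December 26, 1997 is after that date.

No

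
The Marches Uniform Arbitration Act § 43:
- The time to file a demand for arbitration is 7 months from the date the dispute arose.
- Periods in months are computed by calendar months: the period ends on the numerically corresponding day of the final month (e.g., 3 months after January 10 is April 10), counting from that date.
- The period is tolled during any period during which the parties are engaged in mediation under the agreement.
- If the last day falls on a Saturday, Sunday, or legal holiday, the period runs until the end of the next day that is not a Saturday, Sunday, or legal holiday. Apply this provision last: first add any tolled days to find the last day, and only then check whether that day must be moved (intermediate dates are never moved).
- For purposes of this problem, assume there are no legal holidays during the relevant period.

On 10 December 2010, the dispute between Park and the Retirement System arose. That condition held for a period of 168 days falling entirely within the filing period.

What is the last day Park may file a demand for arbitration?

7 months after 10 December 2010 is July 10, 2011.
Tolling adds 168 days: July 10, 2011 + 168 days = December 25, 2011.
December 25, 2011 is Sunday. The next qualifying day is December 26, 2011.

December 26, 2011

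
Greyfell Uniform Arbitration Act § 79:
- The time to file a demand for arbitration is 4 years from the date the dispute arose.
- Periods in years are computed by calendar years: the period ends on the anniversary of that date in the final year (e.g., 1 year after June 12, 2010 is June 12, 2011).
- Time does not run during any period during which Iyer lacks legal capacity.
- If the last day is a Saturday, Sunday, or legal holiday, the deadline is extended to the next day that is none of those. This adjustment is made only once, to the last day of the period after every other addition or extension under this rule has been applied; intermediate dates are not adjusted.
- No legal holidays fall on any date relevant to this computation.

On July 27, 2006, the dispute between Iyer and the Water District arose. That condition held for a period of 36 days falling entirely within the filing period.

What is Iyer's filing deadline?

4 years after July 27, 2006 is July 27, 2010.
Tolling adds 36 days: July 27, 2010 + 36 days = September 1, 2010.
September 1, 2010 is a Wednesday and not a legal holiday, so no extension applies.

September 1, 2010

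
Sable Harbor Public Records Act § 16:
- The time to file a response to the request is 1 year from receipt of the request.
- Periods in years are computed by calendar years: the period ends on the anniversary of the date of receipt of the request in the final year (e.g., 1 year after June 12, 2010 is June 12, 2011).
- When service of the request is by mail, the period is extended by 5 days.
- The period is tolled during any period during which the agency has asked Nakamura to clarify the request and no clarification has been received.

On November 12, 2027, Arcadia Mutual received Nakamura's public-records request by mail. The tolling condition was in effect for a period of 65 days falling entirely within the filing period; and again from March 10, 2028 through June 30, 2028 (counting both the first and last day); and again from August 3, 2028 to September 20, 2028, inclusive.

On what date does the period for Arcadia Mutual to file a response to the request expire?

July 2, 2029

1 year after November 12, 2027 is November 12, 2028.
Service was by mail, adding 5 days: November 12, 2028 + 5 days = November 17, 2028.
Tolling adds 65 days: November 17, 2028 + 65 days = January 21, 2029.
From March 10, 2028 through June 30, 2028 inclusive is 113 days; tolling adds 113 days: January 21, 2029 + 113 days = May 14, 2029.
From August 3, 2028 through September 20, 2028 inclusive is 49 days; tolling adds 49 days: May 14, 2029 + 49 days = July 2, 2029.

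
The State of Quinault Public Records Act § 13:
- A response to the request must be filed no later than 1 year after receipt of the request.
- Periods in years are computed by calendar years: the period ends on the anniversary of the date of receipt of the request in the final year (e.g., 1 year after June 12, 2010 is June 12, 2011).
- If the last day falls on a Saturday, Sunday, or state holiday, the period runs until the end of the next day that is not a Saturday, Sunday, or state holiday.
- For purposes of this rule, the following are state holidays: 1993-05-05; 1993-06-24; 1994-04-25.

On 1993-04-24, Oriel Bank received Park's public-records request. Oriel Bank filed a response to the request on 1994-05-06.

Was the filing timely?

1 year after 1993-04-24 is April 24, 1994.
April 24, 1994 is Sunday; April 25, 1994 is a listed holiday. The next qualifying day is April 26, 1994.
The deadline is April 26, 1994; the filing on May 6, 1994 is after that date.

No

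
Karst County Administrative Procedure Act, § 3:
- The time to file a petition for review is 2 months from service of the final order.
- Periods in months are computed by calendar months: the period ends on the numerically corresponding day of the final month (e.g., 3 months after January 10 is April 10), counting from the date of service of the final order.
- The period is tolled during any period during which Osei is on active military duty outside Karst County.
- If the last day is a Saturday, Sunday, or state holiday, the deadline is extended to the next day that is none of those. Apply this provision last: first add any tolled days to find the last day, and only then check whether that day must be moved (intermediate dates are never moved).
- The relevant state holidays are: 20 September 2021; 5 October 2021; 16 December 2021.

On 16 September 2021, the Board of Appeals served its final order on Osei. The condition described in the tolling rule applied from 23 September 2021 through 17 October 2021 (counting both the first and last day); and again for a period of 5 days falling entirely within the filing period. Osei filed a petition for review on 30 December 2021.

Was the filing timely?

No

2 months after 16 September 2021 is November 16, 2021.
From September 23, 2021 through October 17, 2021 inclusive is 25 days; tolling adds 25 days: November 16, 2021 + 25 days = December 11, 2021.
Tolling adds 5 days: December 11, 2021 + 5 days = December 16, 2021.
December 16, 2021 is a listed holiday. The next qualifying day is December 17, 2021.
The deadline is December 17, 2021; the filing on December 30, 2021 is after that date.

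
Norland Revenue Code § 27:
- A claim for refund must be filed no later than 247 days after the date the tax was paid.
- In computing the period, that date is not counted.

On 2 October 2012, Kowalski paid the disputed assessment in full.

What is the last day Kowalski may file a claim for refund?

June 6, 2013

247 days after 2 October 2012 is June 6, 2013.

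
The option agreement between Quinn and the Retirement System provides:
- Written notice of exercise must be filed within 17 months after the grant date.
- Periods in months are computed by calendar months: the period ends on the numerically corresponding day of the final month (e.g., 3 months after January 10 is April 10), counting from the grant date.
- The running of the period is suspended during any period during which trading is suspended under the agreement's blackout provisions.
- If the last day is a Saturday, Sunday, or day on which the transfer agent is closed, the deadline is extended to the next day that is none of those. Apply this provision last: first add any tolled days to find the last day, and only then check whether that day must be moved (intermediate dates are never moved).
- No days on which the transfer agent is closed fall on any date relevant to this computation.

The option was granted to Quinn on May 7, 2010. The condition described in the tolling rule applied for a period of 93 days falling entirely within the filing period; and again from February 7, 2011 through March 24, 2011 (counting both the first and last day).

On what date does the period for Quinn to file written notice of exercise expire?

February 23, 2012

17 months after May 7, 2010 is October 7, 2011.
Tolling adds 93 days: October 7, 2011 + 93 days = January 8, 2012.
From February 7, 2011 through March 24, 2011 inclusive is 46 days; tolling adds 46 days: January 8, 2012 + 46 days = February 23, 2012.
February 23, 2012 is a Thursday and not a day on which the transfer agent is closed, so no extension applies.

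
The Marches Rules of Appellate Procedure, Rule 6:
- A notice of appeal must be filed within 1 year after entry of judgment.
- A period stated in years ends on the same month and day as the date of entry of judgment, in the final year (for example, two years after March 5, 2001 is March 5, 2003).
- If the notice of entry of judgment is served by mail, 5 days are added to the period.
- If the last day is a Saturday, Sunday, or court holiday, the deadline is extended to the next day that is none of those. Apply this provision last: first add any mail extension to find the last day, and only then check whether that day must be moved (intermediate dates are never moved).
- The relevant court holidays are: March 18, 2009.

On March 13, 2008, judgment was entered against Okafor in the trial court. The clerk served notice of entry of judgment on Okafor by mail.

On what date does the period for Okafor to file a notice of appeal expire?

1 year after March 13, 2008 is March 13, 2009.
Service was by mail, adding 5 days: March 13, 2009 + 5 days = March 18, 2009.
March 18, 2009 is a listed holiday. The next qualifying day is March 19, 2009.

March 19, 2009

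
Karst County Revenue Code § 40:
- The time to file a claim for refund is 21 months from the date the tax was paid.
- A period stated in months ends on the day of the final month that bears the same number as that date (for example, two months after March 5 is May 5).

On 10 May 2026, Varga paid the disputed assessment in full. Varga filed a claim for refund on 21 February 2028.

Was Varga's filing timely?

No

21 months after 10 May 2026 is February 10, 2028.
The deadline is February 10, 2028; the filing on February 21, 2028 is after that date.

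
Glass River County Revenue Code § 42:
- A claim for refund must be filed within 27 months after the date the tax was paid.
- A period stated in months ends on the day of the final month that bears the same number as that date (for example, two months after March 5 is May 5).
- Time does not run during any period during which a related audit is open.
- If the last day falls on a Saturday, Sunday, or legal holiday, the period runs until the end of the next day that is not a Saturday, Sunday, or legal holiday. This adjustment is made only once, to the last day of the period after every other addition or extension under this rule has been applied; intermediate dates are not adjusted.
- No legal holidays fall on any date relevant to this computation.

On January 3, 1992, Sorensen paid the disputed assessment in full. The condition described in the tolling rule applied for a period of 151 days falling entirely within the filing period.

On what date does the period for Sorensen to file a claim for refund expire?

September 1, 1994

27 months after January 3, 1992 is April 3, 1994.
Tolling adds 151 days: April 3, 1994 + 151 days = September 1, 1994.
September 1, 1994 is a Thursday and not a legal holiday, so no extension applies.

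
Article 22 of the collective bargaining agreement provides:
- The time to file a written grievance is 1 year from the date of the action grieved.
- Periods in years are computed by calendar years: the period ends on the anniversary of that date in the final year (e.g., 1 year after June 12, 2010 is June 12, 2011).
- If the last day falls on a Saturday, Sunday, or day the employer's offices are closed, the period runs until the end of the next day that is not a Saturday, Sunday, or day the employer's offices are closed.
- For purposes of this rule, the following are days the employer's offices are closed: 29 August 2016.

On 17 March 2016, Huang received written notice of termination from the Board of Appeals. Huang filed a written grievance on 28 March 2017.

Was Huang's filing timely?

1 year after 17 March 2016 is March 17, 2017.
March 17, 2017 is a Friday and not a day the employer's offices are closed, so no extension applies.
The deadline is March 17, 2017; the filing on March 28, 2017 is after that date.

No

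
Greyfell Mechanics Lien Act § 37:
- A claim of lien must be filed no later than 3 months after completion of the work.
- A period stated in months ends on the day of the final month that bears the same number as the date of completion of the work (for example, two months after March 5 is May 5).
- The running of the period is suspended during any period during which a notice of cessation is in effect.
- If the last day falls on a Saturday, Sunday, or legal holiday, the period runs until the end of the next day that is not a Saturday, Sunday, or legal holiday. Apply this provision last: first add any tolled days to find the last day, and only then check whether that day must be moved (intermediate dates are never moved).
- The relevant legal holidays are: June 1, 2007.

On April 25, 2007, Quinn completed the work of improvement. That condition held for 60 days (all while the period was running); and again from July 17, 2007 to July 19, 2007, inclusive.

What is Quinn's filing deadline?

3 months after April 25, 2007 is July 25, 2007.
Tolling adds 60 days: July 25, 2007 + 60 days = September 23, 2007.
From July 17, 2007 through July 19, 2007 inclusive is 3 days; tolling adds 3 days: September 23, 2007 + 3 days = September 26, 2007.
September 26, 2007 is a Wednesday and not a legal holiday, so no extension applies.

September 26, 2007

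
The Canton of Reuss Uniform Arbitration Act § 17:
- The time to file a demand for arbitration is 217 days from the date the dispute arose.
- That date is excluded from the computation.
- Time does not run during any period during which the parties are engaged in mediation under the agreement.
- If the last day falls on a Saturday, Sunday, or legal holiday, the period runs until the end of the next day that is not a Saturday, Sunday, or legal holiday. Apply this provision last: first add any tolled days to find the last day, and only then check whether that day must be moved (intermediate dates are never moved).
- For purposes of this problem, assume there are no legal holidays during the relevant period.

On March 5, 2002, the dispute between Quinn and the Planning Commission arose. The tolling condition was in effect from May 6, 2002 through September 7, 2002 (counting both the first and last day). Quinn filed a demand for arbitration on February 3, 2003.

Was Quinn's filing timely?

Yes

217 days after March 5, 2002 is October 8, 2002.
From May 6, 2002 through September 7, 2002 inclusive is 125 days; tolling adds 125 days: October 8, 2002 + 125 days = February 10, 2003.
February 10, 2003 is a Monday and not a legal holiday, so no extension applies.
The deadline is February 10, 2003; the filing on February 3, 2003 is on or before that date.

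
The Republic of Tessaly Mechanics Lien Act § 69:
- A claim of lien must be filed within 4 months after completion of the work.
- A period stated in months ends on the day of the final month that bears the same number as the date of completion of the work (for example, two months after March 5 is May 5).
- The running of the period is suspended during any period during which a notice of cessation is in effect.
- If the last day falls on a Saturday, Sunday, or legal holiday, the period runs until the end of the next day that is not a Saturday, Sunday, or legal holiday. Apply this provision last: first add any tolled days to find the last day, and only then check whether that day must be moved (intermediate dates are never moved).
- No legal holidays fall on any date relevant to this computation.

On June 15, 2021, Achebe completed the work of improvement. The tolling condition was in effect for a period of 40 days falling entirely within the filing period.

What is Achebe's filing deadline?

November 24, 2021

4 months after June 15, 2021 is October 15, 2021.
Tolling adds 40 days: October 15, 2021 + 40 days = November 24, 2021.
November 24, 2021 is a Wednesday and not a legal holiday, so no extension applies.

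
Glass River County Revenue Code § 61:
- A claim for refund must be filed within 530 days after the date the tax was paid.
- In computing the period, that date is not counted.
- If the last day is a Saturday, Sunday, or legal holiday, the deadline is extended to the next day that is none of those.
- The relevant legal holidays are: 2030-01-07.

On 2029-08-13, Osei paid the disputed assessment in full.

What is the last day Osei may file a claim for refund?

January 27, 2031

530 days after 2029-08-13 is January 25, 2031.
January 25, 2031 is Saturday; January 26, 2031 is Sunday. The next qualifying day is January 27, 2031.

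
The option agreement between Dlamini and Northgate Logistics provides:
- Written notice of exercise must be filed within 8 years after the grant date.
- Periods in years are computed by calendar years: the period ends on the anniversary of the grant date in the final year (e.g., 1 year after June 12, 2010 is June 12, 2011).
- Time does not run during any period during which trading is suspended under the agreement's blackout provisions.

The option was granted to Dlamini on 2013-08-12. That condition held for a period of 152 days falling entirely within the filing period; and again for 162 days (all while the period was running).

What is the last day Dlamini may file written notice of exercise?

June 22, 2022

8 years after 2013-08-12 is August 12, 2021.
Tolling adds 152 days: August 12, 2021 + 152 days = January 11, 2022.
Tolling adds 162 days: January 11, 2022 + 162 days = June 22, 2022.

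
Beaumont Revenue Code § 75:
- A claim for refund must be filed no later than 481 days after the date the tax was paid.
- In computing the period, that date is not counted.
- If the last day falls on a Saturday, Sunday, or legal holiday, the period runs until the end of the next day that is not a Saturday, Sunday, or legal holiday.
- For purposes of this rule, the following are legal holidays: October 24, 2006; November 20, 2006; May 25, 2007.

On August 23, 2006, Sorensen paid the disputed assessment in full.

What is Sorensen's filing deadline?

December 17, 2007

481 days after August 23, 2006 is December 17, 2007.
December 17, 2007 is a Monday and not a legal holiday, so no extension applies.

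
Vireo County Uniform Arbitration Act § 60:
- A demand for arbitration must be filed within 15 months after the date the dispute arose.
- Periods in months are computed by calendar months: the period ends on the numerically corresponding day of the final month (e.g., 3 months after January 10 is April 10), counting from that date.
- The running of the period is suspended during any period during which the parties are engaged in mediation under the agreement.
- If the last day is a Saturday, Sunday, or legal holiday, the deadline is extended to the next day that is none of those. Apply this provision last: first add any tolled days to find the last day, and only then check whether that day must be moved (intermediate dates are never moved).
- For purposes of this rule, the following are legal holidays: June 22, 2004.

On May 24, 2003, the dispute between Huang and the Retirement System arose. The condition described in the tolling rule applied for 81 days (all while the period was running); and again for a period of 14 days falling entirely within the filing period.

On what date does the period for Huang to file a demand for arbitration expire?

15 months after May 24, 2003 is August 24, 2004.
Tolling adds 81 days: August 24, 2004 + 81 days = November 13, 2004.
Tolling adds 14 days: November 13, 2004 + 14 days = November 27, 2004.
November 27, 2004 is Saturday; November 28, 2004 is Sunday. The next qualifying day is November 29, 2004.

November 29, 2004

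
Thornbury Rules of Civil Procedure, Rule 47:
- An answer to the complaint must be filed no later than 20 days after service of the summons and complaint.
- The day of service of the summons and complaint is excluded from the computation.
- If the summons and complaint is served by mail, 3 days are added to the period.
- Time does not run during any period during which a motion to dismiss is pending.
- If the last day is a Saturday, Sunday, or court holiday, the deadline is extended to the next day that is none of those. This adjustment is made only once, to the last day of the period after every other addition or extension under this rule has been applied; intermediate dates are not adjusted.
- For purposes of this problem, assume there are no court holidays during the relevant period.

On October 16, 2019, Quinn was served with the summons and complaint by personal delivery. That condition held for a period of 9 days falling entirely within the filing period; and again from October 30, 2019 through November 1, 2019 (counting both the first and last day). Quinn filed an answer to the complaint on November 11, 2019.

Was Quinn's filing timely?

Yes

20 days after October 16, 2019 is November 5, 2019.
Service was not by mail, so no mail extension applies.
Tolling adds 9 days: November 5, 2019 + 9 days = November 14, 2019.
From October 30, 2019 through November 1, 2019 inclusive is 3 days; tolling adds 3 days: November 14, 2019 + 3 days = November 17, 2019.
November 17, 2019 is Sunday. The next qualifying day is November 18, 2019.
The deadline is November 18, 2019; the filing on November 11, 2019 is on or before that date.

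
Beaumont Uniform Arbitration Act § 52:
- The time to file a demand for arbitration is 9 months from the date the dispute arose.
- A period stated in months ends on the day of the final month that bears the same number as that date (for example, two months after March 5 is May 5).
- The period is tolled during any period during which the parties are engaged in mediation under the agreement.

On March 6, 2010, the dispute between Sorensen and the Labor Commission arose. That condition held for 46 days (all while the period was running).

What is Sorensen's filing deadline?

January 21, 2011

9 months after March 6, 2010 is December 6, 2010.
Tolling adds 46 days: December 6, 2010 + 46 days = January 21, 2011.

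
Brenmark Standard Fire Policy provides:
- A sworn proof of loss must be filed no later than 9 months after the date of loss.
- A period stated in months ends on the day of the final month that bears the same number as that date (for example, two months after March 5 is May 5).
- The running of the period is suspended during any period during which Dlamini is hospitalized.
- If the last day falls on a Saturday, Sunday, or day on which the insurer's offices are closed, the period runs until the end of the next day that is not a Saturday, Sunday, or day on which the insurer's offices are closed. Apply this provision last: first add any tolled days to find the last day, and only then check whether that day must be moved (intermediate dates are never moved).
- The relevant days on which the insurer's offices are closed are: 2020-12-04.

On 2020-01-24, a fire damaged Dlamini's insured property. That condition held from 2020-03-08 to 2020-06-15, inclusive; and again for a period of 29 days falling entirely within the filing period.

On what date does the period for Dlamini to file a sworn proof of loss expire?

March 2, 2021

9 months after 2020-01-24 is October 24, 2020.
From March 8, 2020 through June 15, 2020 inclusive is 100 days; tolling adds 100 days: October 24, 2020 + 100 days = February 1, 2021.
Tolling adds 29 days: February 1, 2021 + 29 days = March 2, 2021.
March 2, 2021 is a Tuesday and not a day on which the insurer's offices are closed, so no extension applies.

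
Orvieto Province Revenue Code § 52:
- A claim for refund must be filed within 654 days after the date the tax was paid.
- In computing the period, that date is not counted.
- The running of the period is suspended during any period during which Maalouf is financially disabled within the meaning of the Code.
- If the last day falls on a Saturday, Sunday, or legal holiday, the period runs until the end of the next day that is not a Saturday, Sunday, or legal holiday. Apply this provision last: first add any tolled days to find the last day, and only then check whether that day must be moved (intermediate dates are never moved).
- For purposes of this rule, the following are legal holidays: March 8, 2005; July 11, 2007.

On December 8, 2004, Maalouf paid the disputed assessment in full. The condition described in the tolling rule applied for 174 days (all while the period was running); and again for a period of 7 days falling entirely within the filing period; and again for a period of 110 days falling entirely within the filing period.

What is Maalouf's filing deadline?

July 12, 2007

654 days after December 8, 2004 is September 23, 2006.
Tolling adds 174 days: September 23, 2006 + 174 days = March 16, 2007.
Tolling adds 7 days: March 16, 2007 + 7 days = March 23, 2007.
Tolling adds 110 days: March 23, 2007 + 110 days = July 11, 2007.
July 11, 2007 is a listed holiday. The next qualifying day is July 12, 2007.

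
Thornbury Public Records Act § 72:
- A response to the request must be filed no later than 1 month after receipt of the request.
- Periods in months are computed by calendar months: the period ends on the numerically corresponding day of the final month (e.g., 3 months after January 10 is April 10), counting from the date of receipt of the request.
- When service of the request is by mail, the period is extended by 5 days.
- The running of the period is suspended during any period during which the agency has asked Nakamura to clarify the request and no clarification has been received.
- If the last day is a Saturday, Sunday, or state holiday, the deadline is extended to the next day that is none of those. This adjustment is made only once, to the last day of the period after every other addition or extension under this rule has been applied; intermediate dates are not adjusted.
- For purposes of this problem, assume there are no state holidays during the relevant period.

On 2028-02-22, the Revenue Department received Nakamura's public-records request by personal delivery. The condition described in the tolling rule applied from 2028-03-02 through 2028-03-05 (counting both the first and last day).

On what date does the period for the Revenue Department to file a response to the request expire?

March 27, 2028

1 month after 2028-02-22 is March 22, 2028.
Service was not by mail, so no mail extension applies.
From March 2, 2028 through March 5, 2028 inclusive is 4 days; tolling adds 4 days: March 22, 2028 + 4 days = March 26, 2028.
March 26, 2028 is Sunday. The next qualifying day is March 27, 2028.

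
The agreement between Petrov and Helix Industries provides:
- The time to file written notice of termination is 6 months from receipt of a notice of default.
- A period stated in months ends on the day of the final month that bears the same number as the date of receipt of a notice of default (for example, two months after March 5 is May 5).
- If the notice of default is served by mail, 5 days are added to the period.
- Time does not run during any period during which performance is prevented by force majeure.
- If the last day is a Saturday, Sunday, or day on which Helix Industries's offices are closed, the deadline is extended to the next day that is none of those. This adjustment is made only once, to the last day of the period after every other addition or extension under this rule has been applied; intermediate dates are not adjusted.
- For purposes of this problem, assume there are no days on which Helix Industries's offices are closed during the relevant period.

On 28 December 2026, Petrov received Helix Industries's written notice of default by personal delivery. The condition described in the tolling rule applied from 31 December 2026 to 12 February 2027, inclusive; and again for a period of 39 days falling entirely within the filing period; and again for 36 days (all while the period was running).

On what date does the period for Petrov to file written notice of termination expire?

October 25, 2027

6 months after 28 December 2026 is June 28, 2027.
Service was not by mail, so no mail extension applies.
From December 31, 2026 through February 12, 2027 inclusive is 44 days; tolling adds 44 days: June 28, 2027 + 44 days = August 11, 2027.
Tolling adds 39 days: August 11, 2027 + 39 days = September 19, 2027.
Tolling adds 36 days: September 19, 2027 + 36 days = October 25, 2027.
October 25, 2027 is a Monday and not a day on which Helix Industries's offices are closed, so no extension applies.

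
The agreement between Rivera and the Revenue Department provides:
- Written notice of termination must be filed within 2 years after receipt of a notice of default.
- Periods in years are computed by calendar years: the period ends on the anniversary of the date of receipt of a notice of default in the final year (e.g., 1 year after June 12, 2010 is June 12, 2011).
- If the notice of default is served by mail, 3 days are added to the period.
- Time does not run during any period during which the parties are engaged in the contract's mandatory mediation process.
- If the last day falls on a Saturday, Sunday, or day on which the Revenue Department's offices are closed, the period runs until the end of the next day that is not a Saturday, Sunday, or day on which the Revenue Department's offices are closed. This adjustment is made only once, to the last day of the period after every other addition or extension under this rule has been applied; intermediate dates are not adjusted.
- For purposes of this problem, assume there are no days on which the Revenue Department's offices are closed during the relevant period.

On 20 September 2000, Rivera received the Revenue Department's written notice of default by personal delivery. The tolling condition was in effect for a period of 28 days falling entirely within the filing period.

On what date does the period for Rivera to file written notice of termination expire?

2 years after 20 September 2000 is September 20, 2002.
Service was not by mail, so no mail extension applies.
Tolling adds 28 days: September 20, 2002 + 28 days = October 18, 2002.
October 18, 2002 is a Friday and not a day on which the Revenue Department's offices are closed, so no extension applies.

October 18, 2002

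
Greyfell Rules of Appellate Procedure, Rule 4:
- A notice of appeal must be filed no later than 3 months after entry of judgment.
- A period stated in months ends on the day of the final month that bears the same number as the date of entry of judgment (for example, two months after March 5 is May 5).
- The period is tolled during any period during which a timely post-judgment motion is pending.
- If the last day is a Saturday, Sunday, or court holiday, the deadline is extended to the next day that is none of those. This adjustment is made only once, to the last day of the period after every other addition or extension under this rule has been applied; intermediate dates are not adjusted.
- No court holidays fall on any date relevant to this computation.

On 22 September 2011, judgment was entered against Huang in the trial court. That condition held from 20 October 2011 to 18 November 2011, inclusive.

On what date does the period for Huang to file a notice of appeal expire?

3 months after 22 September 2011 is December 22, 2011.
From October 20, 2011 through November 18, 2011 inclusive is 30 days; tolling adds 30 days: December 22, 2011 + 30 days = January 21, 2012.
January 21, 2012 is Saturday; January 22, 2012 is Sunday. The next qualifying day is January 23, 2012.

January 23, 2012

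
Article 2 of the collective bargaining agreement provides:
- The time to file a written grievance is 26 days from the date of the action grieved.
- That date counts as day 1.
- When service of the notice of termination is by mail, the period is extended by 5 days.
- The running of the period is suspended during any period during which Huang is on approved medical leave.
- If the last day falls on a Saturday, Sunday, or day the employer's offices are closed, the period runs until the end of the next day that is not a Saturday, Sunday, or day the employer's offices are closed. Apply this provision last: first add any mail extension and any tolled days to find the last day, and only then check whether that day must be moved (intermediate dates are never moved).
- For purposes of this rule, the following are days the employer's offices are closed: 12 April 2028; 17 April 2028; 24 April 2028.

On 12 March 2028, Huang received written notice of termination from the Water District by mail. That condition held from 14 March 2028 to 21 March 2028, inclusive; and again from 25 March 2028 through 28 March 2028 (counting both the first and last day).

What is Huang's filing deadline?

April 25, 2028

Counting 12 March 2028 as day 1, day 26 is April 6, 2028.
Service was by mail, adding 5 days: April 6, 2028 + 5 days = April 11, 2028.
From March 14, 2028 through March 21, 2028 inclusive is 8 days; tolling adds 8 days: April 11, 2028 + 8 days = April 19, 2028.
From March 25, 2028 through March 28, 2028 inclusive is 4 days; tolling adds 4 days: April 19, 2028 + 4 days = April 23, 2028.
April 23, 2028 is Sunday; April 24, 2028 is a listed holiday. The next qualifying day is April 25, 2028.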